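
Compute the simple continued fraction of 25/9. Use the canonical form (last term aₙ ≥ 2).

25 = 2*9 + 7
9 = 1*7 + 2
7 = 3*2 + 1
2 = 2*1 + 0  (stop)
So 25/9 = [2; 1, 3, 2].

[2; 1, 3, 2]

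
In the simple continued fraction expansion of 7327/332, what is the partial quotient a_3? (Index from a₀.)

7327 = 22·332 + 23   →  a_0 = 22
332 = 14·23 + 10   →  a_1 = 14
23 = 2·10 + 3   →  a_2 = 2
10 = 3·3 + 1   →  a_3 = 3

3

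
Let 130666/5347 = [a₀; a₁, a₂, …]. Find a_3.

2

130666 = 24·5347 + 2338   →  a_0 = 24
5347 = 2·2338 + 671   →  a_1 = 2
2338 = 3·671 + 325   →  a_2 = 3
671 = 2·325 + 21   →  a_3 = 2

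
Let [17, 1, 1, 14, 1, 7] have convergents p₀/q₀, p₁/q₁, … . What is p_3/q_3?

508/29

Using pₖ = aₖpₖ₋₁ + pₖ₋₂, qₖ = aₖqₖ₋₁ + qₖ₋₂ (with p₋₁=1, p₋₂=0, q₋₁=0, q₋₂=1):
  k=0: a=17, p=17, q=1
  k=1: a=1, p=18, q=1
  k=2: a=1, p=35, q=2
  k=3: a=14, p=508, q=29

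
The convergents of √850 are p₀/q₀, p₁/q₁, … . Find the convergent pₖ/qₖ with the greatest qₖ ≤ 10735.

142421/4885

√850 = [29; 6, 2, 6, 58, …] (period length 4).
Convergents:
  p_0/q_0 = 29/1
  p_1/q_1 = 175/6
  p_2/q_2 = 379/13
  p_3/q_3 = 2449/84
  p_4/q_4 = 142421/4885
  p_5/q_5 = 856975/29394
q_4 = 4885 ≤ 10735 < 29394 = q_5, so the answer is 142421/4885.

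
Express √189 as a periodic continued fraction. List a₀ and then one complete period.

[13; 1, 2, 1, 26]

a₀ = ⌊√189⌋ = 13.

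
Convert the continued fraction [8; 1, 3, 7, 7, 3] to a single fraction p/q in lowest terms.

Using pₖ = aₖpₖ₋₁ + pₖ₋₂ and qₖ = aₖqₖ₋₁ + qₖ₋₂:
  k=0: a=8, p=8, q=1
  k=1: a=1, p=9, q=1
  k=2: a=3, p=35, q=4
  k=3: a=7, p=254, q=29
  k=4: a=7, p=1813, q=207
  k=5: a=3, p=5693, q=650

5693/650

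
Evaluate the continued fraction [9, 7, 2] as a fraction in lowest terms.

137/15

Fold from the inside: start with 2/1.
  7 + 1/2 = 15/2
  9 + 2/15 = 137/15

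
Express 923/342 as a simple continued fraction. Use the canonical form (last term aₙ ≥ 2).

923 = 2·342 + 239
342 = 1·239 + 103
239 = 2·103 + 33
103 = 3·33 + 4
33 = 8·4 + 1
4 = 4·1 + 0  (stop)
So 923/342 = [2; 1, 2, 3, 8, 4].

[2; 1, 2, 3, 8, 4]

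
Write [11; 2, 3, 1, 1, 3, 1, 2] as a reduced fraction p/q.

Fold from the inside: start with 2/1.
  1 + 1/2 = 3/2
  3 + 2/3 = 11/3
  1 + 3/11 = 14/11
  1 + 11/14 = 25/14
  3 + 14/25 = 89/25
  2 + 25/89 = 203/89
  11 + 89/203 = 2322/203

2322/203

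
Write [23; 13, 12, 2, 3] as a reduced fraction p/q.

26261/1138

Fold from the inside: start with 3/1.
  2 + 1/3 = 7/3
  12 + 3/7 = 87/7
  13 + 7/87 = 1138/87
  23 + 87/1138 = 26261/1138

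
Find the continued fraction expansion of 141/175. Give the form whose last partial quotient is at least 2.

[0; 1, 4, 6, 1, 4]

141 = 0×175 + 141
175 = 1×141 + 34
141 = 4×34 + 5
34 = 6×5 + 4
5 = 1×4 + 1
4 = 4×1 + 0  (stop)
So 141/175 = [0; 1, 4, 6, 1, 4].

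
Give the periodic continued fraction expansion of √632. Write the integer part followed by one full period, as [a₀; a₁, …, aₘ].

a₀ = ⌊√632⌋ = 25.
With m₀=0, d₀=1 and mₖ₊₁ = dₖaₖ − mₖ, dₖ₊₁ = (n − mₖ₊₁²)/dₖ, aₖ₊₁ = ⌊(a₀+mₖ₊₁)/dₖ₊₁⌋:
  k=1: m=25, d=7, a=7
  k=2: m=24, d=8, a=6
  k=3: m=24, d=7, a=7
  k=4: m=25, d=1, a=50
d=1 and a=2a₀=50 at k=4, so the next step gives (m, d) = (25, 7) again — its k=1 value — and the period has length 4.

[25; 7, 6, 7, 50]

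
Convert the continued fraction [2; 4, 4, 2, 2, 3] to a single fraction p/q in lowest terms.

Using pₖ = aₖpₖ₋₁ + pₖ₋₂ and qₖ = aₖqₖ₋₁ + qₖ₋₂:
  k=0: a=2, p=2, q=1
  k=1: a=4, p=9, q=4
  k=2: a=4, p=38, q=17
  k=3: a=2, p=85, q=38
  k=4: a=2, p=208, q=93
  k=5: a=3, p=709, q=317

709/317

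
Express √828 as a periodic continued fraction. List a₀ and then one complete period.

a₀ = ⌊√828⌋ = 28.
With m₀=0, d₀=1 and mₖ₊₁ = dₖaₖ − mₖ, dₖ₊₁ = (n − mₖ₊₁²)/dₖ, aₖ₊₁ = ⌊(a₀+mₖ₊₁)/dₖ₊₁⌋:
  k=1: m=28, d=44, a=1
  k=2: m=16, d=13, a=3
  k=3: m=23, d=23, a=2
  k=4: m=23, d=13, a=3
  k=5: m=16, d=44, a=1
  k=6: m=28, d=1, a=56
d=1 and a=2a₀=56 at k=6, so the next step gives (m, d) = (28, 44) again — its k=1 value — and the period has length 6.

[28; 1, 3, 2, 3, 1, 56]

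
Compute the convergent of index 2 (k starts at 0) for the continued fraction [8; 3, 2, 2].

Using pₖ = aₖpₖ₋₁ + pₖ₋₂, qₖ = aₖqₖ₋₁ + qₖ₋₂ (with p₋₁=1, p₋₂=0, q₋₁=0, q₋₂=1):
  k=0: a=8, p=8, q=1
  k=1: a=3, p=25, q=3
  k=2: a=2, p=58, q=7

58/7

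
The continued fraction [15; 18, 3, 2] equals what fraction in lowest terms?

Using pₖ = aₖpₖ₋₁ + pₖ₋₂ and qₖ = aₖqₖ₋₁ + qₖ₋₂:
  k=0: a=15, p=15, q=1
  k=1: a=18, p=271, q=18
  k=2: a=3, p=828, q=55
  k=3: a=2, p=1927, q=128

1927/128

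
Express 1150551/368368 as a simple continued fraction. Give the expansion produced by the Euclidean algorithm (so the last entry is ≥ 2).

1150551 = 3*368368 + 45447
368368 = 8*45447 + 4792
45447 = 9*4792 + 2319
4792 = 2*2319 + 154
2319 = 15*154 + 9
154 = 17*9 + 1
9 = 9*1 + 0  (stop)
So 1150551/368368 = [3; 8, 9, 2, 15, 17, 9].

[3; 8, 9, 2, 15, 17, 9]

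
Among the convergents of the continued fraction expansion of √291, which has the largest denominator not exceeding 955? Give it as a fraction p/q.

√291 = [17; 17, 34, …] (period length 2).
Convergents:
  p_0/q_0 = 17/1
  p_1/q_1 = 290/17
  p_2/q_2 = 9877/579
  p_3/q_3 = 168199/9860
q_2 = 579 ≤ 955 < 9860 = q_3, so the answer is 9877/579.

9877/579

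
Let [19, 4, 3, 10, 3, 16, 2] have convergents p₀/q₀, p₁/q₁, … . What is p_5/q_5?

Using pₖ = aₖpₖ₋₁ + pₖ₋₂, qₖ = aₖqₖ₋₁ + qₖ₋₂ (with p₋₁=1, p₋₂=0, q₋₁=0, q₋₂=1):
  k=0: a=19, p=19, q=1
  k=1: a=4, p=77, q=4
  k=2: a=3, p=250, q=13
  k=3: a=10, p=2577, q=134
  k=4: a=3, p=7981, q=415
  k=5: a=16, p=130273, q=6774

130273/6774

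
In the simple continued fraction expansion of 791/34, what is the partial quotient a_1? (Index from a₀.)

791 = 23·34 + 9   →  a_0 = 23
34 = 3·9 + 7   →  a_1 = 3

3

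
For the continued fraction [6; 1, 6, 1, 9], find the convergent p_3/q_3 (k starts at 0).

55/8

Using pₖ = aₖpₖ₋₁ + pₖ₋₂, qₖ = aₖqₖ₋₁ + qₖ₋₂ (with p₋₁=1, p₋₂=0, q₋₁=0, q₋₂=1):
  k=0: a=6, p=6, q=1
  k=1: a=1, p=7, q=1
  k=2: a=6, p=48, q=7
  k=3: a=1, p=55, q=8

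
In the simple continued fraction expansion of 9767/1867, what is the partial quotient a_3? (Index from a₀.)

9

9767 = 5·1867 + 432   →  a_0 = 5
1867 = 4·432 + 139   →  a_1 = 4
432 = 3·139 + 15   →  a_2 = 3
139 = 9·15 + 4   →  a_3 = 9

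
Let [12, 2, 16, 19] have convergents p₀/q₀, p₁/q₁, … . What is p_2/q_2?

412/33

Using pₖ = aₖpₖ₋₁ + pₖ₋₂, qₖ = aₖqₖ₋₁ + qₖ₋₂ (with p₋₁=1, p₋₂=0, q₋₁=0, q₋₂=1):
  k=0: a=12, p=12, q=1
  k=1: a=2, p=25, q=2
  k=2: a=16, p=412, q=33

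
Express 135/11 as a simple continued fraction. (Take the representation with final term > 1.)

135 = 12·11 + 3
11 = 3·3 + 2
3 = 1·2 + 1
2 = 2·1 + 0  (stop)
So 135/11 = [12; 3, 1, 2].

[12; 3, 1, 2]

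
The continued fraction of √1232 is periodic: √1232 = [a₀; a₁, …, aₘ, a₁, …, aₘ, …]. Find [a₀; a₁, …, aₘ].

[35; 10, 70]

a₀ = ⌊√1232⌋ = 35.
With m₀=0, d₀=1 and mₖ₊₁ = dₖaₖ − mₖ, dₖ₊₁ = (n − mₖ₊₁²)/dₖ, aₖ₊₁ = ⌊(a₀+mₖ₊₁)/dₖ₊₁⌋:
  k=1: m=35, d=7, a=10
  k=2: m=35, d=1, a=70
d=1 and a=2a₀=70 at k=2, so the next step gives (m, d) = (35, 7) again — its k=1 value — and the period has length 2.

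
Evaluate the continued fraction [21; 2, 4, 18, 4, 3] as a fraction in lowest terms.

46300/2159

Fold from the inside: start with 3/1.
  4 + 1/3 = 13/3
  18 + 3/13 = 237/13
  4 + 13/237 = 961/237
  2 + 237/961 = 2159/961
  21 + 961/2159 = 46300/2159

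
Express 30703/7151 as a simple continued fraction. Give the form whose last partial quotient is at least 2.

30703 = 4×7151 + 2099
7151 = 3×2099 + 854
2099 = 2×854 + 391
854 = 2×391 + 72
391 = 5×72 + 31
72 = 2×31 + 10
31 = 3×10 + 1
10 = 10×1 + 0  (stop)
So 30703/7151 = [4; 3, 2, 2, 5, 2, 3, 10].

[4; 3, 2, 2, 5, 2, 3, 10]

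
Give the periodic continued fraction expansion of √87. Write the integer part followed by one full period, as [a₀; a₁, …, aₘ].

[9; 3, 18]

a₀ = ⌊√87⌋ = 9.
With m₀=0, d₀=1 and mₖ₊₁ = dₖaₖ − mₖ, dₖ₊₁ = (n − mₖ₊₁²)/dₖ, aₖ₊₁ = ⌊(a₀+mₖ₊₁)/dₖ₊₁⌋:
  k=1: m=9, d=6, a=3
  k=2: m=9, d=1, a=18
d=1 and a=2a₀=18 at k=2, so the next step gives (m, d) = (9, 6) again — its k=1 value — and the period has length 2.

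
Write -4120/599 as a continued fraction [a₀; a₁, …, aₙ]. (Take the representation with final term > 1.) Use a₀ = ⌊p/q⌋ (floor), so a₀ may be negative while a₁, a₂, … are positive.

[-7; 8, 4, 1, 6, 2]

-4120 = -7*599 + 73
599 = 8*73 + 15
73 = 4*15 + 13
15 = 1*13 + 2
13 = 6*2 + 1
2 = 2*1 + 0  (stop)
So -4120/599 = [-7; 8, 4, 1, 6, 2].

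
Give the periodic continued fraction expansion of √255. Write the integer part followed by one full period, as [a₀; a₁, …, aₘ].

[15; 1, 30]

a₀ = ⌊√255⌋ = 15.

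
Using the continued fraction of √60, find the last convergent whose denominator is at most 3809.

28327/3657

√60 = [7; 1, 2, 1, 14, …] (period length 4).
Convergents:
  p_0/q_0 = 7/1
  p_1/q_1 = 8/1
  p_2/q_2 = 23/3
  p_3/q_3 = 31/4
  p_4/q_4 = 457/59
  p_5/q_5 = 488/63
  p_6/q_6 = 1433/185
  p_7/q_7 = 1921/248
  p_8/q_8 = 28327/3657
  p_9/q_9 = 30248/3905
q_8 = 3657 ≤ 3809 < 3905 = q_9, so the answer is 28327/3657.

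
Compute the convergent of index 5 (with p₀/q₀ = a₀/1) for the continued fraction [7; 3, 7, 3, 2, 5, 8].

Using pₖ = aₖpₖ₋₁ + pₖ₋₂, qₖ = aₖqₖ₋₁ + qₖ₋₂ (with p₋₁=1, p₋₂=0, q₋₁=0, q₋₂=1):
  k=0: a=7, p=7, q=1
  k=1: a=3, p=22, q=3
  k=2: a=7, p=161, q=22
  k=3: a=3, p=505, q=69
  k=4: a=2, p=1171, q=160
  k=5: a=5, p=6360, q=869

6360/869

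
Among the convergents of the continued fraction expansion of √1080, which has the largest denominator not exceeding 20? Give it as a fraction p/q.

√1080 = [32; 1, 6, 3, 6, 1, 64, …] (period length 6).
Convergents:
  p_0/q_0 = 32/1
  p_1/q_1 = 33/1
  p_2/q_2 = 230/7
  p_3/q_3 = 723/22
q_2 = 7 ≤ 20 < 22 = q_3, so the answer is 230/7.

230/7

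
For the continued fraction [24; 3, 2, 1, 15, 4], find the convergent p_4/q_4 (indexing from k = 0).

3815/157

Using pₖ = aₖpₖ₋₁ + pₖ₋₂, qₖ = aₖqₖ₋₁ + qₖ₋₂ (with p₋₁=1, p₋₂=0, q₋₁=0, q₋₂=1):
  k=0: a=24, p=24, q=1
  k=1: a=3, p=73, q=3
  k=2: a=2, p=170, q=7
  k=3: a=1, p=243, q=10
  k=4: a=15, p=3815, q=157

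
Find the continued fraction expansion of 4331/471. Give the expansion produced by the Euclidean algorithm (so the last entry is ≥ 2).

[9; 5, 8, 2, 1, 3]

4331 = 9×471 + 92
471 = 5×92 + 11
92 = 8×11 + 4
11 = 2×4 + 3
4 = 1×3 + 1
3 = 3×1 + 0  (stop)
So 4331/471 = [9; 5, 8, 2, 1, 3].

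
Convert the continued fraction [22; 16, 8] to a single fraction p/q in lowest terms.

2846/129

Fold from the inside: start with 8/1.
  16 + 1/8 = 129/8
  22 + 8/129 = 2846/129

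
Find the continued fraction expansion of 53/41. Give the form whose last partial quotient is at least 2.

[1; 3, 2, 2, 2]

53 = 1·41 + 12
41 = 3·12 + 5
12 = 2·5 + 2
5 = 2·2 + 1
2 = 2·1 + 0  (stop)
So 53/41 = [1; 3, 2, 2, 2].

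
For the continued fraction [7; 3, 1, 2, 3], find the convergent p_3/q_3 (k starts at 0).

80/11

Using pₖ = aₖpₖ₋₁ + pₖ₋₂, qₖ = aₖqₖ₋₁ + qₖ₋₂ (with p₋₁=1, p₋₂=0, q₋₁=0, q₋₂=1):
  k=0: a=7, p=7, q=1
  k=1: a=3, p=22, q=3
  k=2: a=1, p=29, q=4
  k=3: a=2, p=80, q=11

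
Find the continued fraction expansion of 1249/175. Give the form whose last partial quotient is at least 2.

1249 = 7·175 + 24
175 = 7·24 + 7
24 = 3·7 + 3
7 = 2·3 + 1
3 = 3·1 + 0  (stop)
So 1249/175 = [7; 7, 3, 2, 3].

[7; 7, 3, 2, 3]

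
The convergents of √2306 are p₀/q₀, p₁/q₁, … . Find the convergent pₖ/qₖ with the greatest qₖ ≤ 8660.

221328/4609

√2306 = [48; 48, 96, …] (period length 2).
Convergents:
  p_0/q_0 = 48/1
  p_1/q_1 = 2305/48
  p_2/q_2 = 221328/4609
  p_3/q_3 = 10626049/221280
q_2 = 4609 ≤ 8660 < 221280 = q_3, so the answer is 221328/4609.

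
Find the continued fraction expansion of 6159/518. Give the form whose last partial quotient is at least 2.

[11; 1, 8, 11, 2, 2]

6159 = 11*518 + 461
518 = 1*461 + 57
461 = 8*57 + 5
57 = 11*5 + 2
5 = 2*2 + 1
2 = 2*1 + 0  (stop)
So 6159/518 = [11; 1, 8, 11, 2, 2].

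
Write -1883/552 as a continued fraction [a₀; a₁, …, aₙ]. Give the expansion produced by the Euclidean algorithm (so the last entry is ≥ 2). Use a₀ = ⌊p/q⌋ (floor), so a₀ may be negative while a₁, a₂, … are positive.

[-4; 1, 1, 2, 3, 6, 5]

-1883 = -4*552 + 325
552 = 1*325 + 227
325 = 1*227 + 98
227 = 2*98 + 31
98 = 3*31 + 5
31 = 6*5 + 1
5 = 5*1 + 0  (stop)
So -1883/552 = [-4; 1, 1, 2, 3, 6, 5].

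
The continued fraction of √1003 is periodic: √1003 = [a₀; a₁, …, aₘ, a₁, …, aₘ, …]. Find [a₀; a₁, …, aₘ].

[31; 1, 2, 31, 2, 1, 62]

a₀ = ⌊√1003⌋ = 31.
With m₀=0, d₀=1 and mₖ₊₁ = dₖaₖ − mₖ, dₖ₊₁ = (n − mₖ₊₁²)/dₖ, aₖ₊₁ = ⌊(a₀+mₖ₊₁)/dₖ₊₁⌋:
  k=1: m=31, d=42, a=1
  k=2: m=11, d=21, a=2
  k=3: m=31, d=2, a=31
  k=4: m=31, d=21, a=2
  k=5: m=11, d=42, a=1
  k=6: m=31, d=1, a=62
d=1 and a=2a₀=62 at k=6, so the next step gives (m, d) = (31, 42) again — its k=1 value — and the period has length 6.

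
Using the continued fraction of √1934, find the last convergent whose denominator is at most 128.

1935/44

√1934 = [43; 1, 42, 1, 86, …] (period length 4).
Convergents:
  p_0/q_0 = 43/1
  p_1/q_1 = 44/1
  p_2/q_2 = 1891/43
  p_3/q_3 = 1935/44
  p_4/q_4 = 168301/3827
q_3 = 44 ≤ 128 < 3827 = q_4, so the answer is 1935/44.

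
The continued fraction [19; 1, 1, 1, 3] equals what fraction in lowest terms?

216/11

Using pₖ = aₖpₖ₋₁ + pₖ₋₂ and qₖ = aₖqₖ₋₁ + qₖ₋₂:
  k=0: a=19, p=19, q=1
  k=1: a=1, p=20, q=1
  k=2: a=1, p=39, q=2
  k=3: a=1, p=59, q=3
  k=4: a=3, p=216, q=11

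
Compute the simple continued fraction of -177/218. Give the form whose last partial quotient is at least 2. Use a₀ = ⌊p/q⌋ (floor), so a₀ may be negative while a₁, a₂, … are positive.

[-1; 5, 3, 6, 2]

-177 = -1·218 + 41
218 = 5·41 + 13
41 = 3·13 + 2
13 = 6·2 + 1
2 = 2·1 + 0  (stop)
So -177/218 = [-1; 5, 3, 6, 2].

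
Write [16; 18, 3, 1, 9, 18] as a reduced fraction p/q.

Using pₖ = aₖpₖ₋₁ + pₖ₋₂ and qₖ = aₖqₖ₋₁ + qₖ₋₂:
  k=0: a=16, p=16, q=1
  k=1: a=18, p=289, q=18
  k=2: a=3, p=883, q=55
  k=3: a=1, p=1172, q=73
  k=4: a=9, p=11431, q=712
  k=5: a=18, p=206930, q=12889

206930/12889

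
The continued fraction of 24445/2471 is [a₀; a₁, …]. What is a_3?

3

24445 = 9·2471 + 2206   →  a_0 = 9
2471 = 1·2206 + 265   →  a_1 = 1
2206 = 8·265 + 86   →  a_2 = 8
265 = 3·86 + 7   →  a_3 = 3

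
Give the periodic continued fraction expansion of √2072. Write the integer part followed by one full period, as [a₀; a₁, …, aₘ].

[45; 1, 1, 12, 1, 1, 90]

a₀ = ⌊√2072⌋ = 45.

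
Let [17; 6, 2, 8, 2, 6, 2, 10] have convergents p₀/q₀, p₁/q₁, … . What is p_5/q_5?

25869/1508

Using pₖ = aₖpₖ₋₁ + pₖ₋₂, qₖ = aₖqₖ₋₁ + qₖ₋₂ (with p₋₁=1, p₋₂=0, q₋₁=0, q₋₂=1):
  k=0: a=17, p=17, q=1
  k=1: a=6, p=103, q=6
  k=2: a=2, p=223, q=13
  k=3: a=8, p=1887, q=110
  k=4: a=2, p=3997, q=233
  k=5: a=6, p=25869, q=1508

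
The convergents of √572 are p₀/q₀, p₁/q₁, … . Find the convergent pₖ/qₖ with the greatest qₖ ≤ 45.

√572 = [23; 1, 10, 1, 46, …] (period length 4).
Convergents:
  p_0/q_0 = 23/1
  p_1/q_1 = 24/1
  p_2/q_2 = 263/11
  p_3/q_3 = 287/12
  p_4/q_4 = 13465/563
q_3 = 12 ≤ 45 < 563 = q_4, so the answer is 287/12.

287/12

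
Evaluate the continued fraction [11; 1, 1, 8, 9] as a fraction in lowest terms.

1787/155

Fold from the inside: start with 9/1.
  8 + 1/9 = 73/9
  1 + 9/73 = 82/73
  1 + 73/82 = 155/82
  11 + 82/155 = 1787/155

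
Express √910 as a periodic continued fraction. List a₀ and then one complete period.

a₀ = ⌊√910⌋ = 30.
With m₀=0, d₀=1 and mₖ₊₁ = dₖaₖ − mₖ, dₖ₊₁ = (n − mₖ₊₁²)/dₖ, aₖ₊₁ = ⌊(a₀+mₖ₊₁)/dₖ₊₁⌋:
  k=1: m=30, d=10, a=6
  k=2: m=30, d=1, a=60
d=1 and a=2a₀=60 at k=2, so the next step gives (m, d) = (30, 10) again — its k=1 value — and the period has length 2.

[30; 6, 60]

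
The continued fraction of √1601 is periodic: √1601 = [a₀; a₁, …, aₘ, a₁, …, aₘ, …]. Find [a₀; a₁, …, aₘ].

[40; 80]

a₀ = ⌊√1601⌋ = 40.
With m₀=0, d₀=1 and mₖ₊₁ = dₖaₖ − mₖ, dₖ₊₁ = (n − mₖ₊₁²)/dₖ, aₖ₊₁ = ⌊(a₀+mₖ₊₁)/dₖ₊₁⌋:
  k=1: m=40, d=1, a=80
d=1 and a=2a₀=80 at k=1, so the next step gives (m, d) = (40, 1) again — its k=1 value — and the period has length 1.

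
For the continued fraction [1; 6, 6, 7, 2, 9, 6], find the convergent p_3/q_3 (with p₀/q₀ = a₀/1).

308/265

Using pₖ = aₖpₖ₋₁ + pₖ₋₂, qₖ = aₖqₖ₋₁ + qₖ₋₂ (with p₋₁=1, p₋₂=0, q₋₁=0, q₋₂=1):
  k=0: a=1, p=1, q=1
  k=1: a=6, p=7, q=6
  k=2: a=6, p=43, q=37
  k=3: a=7, p=308, q=265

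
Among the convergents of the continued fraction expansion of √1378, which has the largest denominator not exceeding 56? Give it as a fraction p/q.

√1378 = [37; 8, 4, 4, 8, 74, …] (period length 5).
Convergents:
  p_0/q_0 = 37/1
  p_1/q_1 = 297/8
  p_2/q_2 = 1225/33
  p_3/q_3 = 5197/140
q_2 = 33 ≤ 56 < 140 = q_3, so the answer is 1225/33.

1225/33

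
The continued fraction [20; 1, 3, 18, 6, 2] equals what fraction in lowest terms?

Fold from the inside: start with 2/1.
  6 + 1/2 = 13/2
  18 + 2/13 = 236/13
  3 + 13/236 = 721/236
  1 + 236/721 = 957/721
  20 + 721/957 = 19861/957

19861/957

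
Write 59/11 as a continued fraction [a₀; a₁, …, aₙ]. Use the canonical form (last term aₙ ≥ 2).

59 = 5×11 + 4
11 = 2×4 + 3
4 = 1×3 + 1
3 = 3×1 + 0  (stop)
So 59/11 = [5; 2, 1, 3].

[5; 2, 1, 3]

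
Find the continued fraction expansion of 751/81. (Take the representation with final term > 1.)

751 = 9·81 + 22
81 = 3·22 + 15
22 = 1·15 + 7
15 = 2·7 + 1
7 = 7·1 + 0  (stop)
So 751/81 = [9; 3, 1, 2, 7].

[9; 3, 1, 2, 7]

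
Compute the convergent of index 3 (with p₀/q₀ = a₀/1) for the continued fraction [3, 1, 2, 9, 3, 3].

Using pₖ = aₖpₖ₋₁ + pₖ₋₂, qₖ = aₖqₖ₋₁ + qₖ₋₂ (with p₋₁=1, p₋₂=0, q₋₁=0, q₋₂=1):
  k=0: a=3, p=3, q=1
  k=1: a=1, p=4, q=1
  k=2: a=2, p=11, q=3
  k=3: a=9, p=103, q=28

103/28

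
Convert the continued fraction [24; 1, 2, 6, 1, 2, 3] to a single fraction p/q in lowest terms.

5208/211

Fold from the inside: start with 3/1.
  2 + 1/3 = 7/3
  1 + 3/7 = 10/7
  6 + 7/10 = 67/10
  2 + 10/67 = 144/67
  1 + 67/144 = 211/144
  24 + 144/211 = 5208/211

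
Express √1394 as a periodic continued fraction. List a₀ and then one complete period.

[37; 2, 1, 36, 1, 2, 74]

a₀ = ⌊√1394⌋ = 37.
With m₀=0, d₀=1 and mₖ₊₁ = dₖaₖ − mₖ, dₖ₊₁ = (n − mₖ₊₁²)/dₖ, aₖ₊₁ = ⌊(a₀+mₖ₊₁)/dₖ₊₁⌋:
  k=1: m=37, d=25, a=2
  k=2: m=13, d=49, a=1
  k=3: m=36, d=2, a=36
  k=4: m=36, d=49, a=1
  k=5: m=13, d=25, a=2
  k=6: m=37, d=1, a=74
d=1 and a=2a₀=74 at k=6, so the next step gives (m, d) = (37, 25) again — its k=1 value — and the period has length 6.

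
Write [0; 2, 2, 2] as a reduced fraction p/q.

Using pₖ = aₖpₖ₋₁ + pₖ₋₂ and qₖ = aₖqₖ₋₁ + qₖ₋₂:
  k=0: a=0, p=0, q=1
  k=1: a=2, p=1, q=2
  k=2: a=2, p=2, q=5
  k=3: a=2, p=5, q=12

5/12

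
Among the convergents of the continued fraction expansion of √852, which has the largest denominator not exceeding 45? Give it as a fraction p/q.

1080/37

√852 = [29; 5, 3, 2, 4, 2, 3, 5, 58, …] (period length 8).
Convergents:
  p_0/q_0 = 29/1
  p_1/q_1 = 146/5
  p_2/q_2 = 467/16
  p_3/q_3 = 1080/37
  p_4/q_4 = 4787/164
q_3 = 37 ≤ 45 < 164 = q_4, so the answer is 1080/37.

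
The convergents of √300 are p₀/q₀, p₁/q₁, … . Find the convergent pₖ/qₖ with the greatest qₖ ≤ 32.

√300 = [17; 3, 8, 3, 34, …] (period length 4).
Convergents:
  p_0/q_0 = 17/1
  p_1/q_1 = 52/3
  p_2/q_2 = 433/25
  p_3/q_3 = 1351/78
q_2 = 25 ≤ 32 < 78 = q_3, so the answer is 433/25.

433/25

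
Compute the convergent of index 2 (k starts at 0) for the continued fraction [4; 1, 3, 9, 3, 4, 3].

19/4

Using pₖ = aₖpₖ₋₁ + pₖ₋₂, qₖ = aₖqₖ₋₁ + qₖ₋₂ (with p₋₁=1, p₋₂=0, q₋₁=0, q₋₂=1):
  k=0: a=4, p=4, q=1
  k=1: a=1, p=5, q=1
  k=2: a=3, p=19, q=4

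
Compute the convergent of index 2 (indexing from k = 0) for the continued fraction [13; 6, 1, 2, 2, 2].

92/7

Using pₖ = aₖpₖ₋₁ + pₖ₋₂, qₖ = aₖqₖ₋₁ + qₖ₋₂ (with p₋₁=1, p₋₂=0, q₋₁=0, q₋₂=1):
  k=0: a=13, p=13, q=1
  k=1: a=6, p=79, q=6
  k=2: a=1, p=92, q=7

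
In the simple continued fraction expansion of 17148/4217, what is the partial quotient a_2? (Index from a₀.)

17148 = 4·4217 + 280   →  a_0 = 4
4217 = 15·280 + 17   →  a_1 = 15
280 = 16·17 + 8   →  a_2 = 16

16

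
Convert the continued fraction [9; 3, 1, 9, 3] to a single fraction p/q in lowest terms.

1120/121

Using pₖ = aₖpₖ₋₁ + pₖ₋₂ and qₖ = aₖqₖ₋₁ + qₖ₋₂:
  k=0: a=9, p=9, q=1
  k=1: a=3, p=28, q=3
  k=2: a=1, p=37, q=4
  k=3: a=9, p=361, q=39
  k=4: a=3, p=1120, q=121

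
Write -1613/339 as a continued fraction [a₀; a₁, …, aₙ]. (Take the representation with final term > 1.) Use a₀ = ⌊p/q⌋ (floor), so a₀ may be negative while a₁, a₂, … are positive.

-1613 = -5*339 + 82
339 = 4*82 + 11
82 = 7*11 + 5
11 = 2*5 + 1
5 = 5*1 + 0  (stop)
So -1613/339 = [-5; 4, 7, 2, 5].

[-5; 4, 7, 2, 5]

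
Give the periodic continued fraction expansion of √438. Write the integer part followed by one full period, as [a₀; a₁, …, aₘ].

[20; 1, 12, 1, 40]

a₀ = ⌊√438⌋ = 20.
With m₀=0, d₀=1 and mₖ₊₁ = dₖaₖ − mₖ, dₖ₊₁ = (n − mₖ₊₁²)/dₖ, aₖ₊₁ = ⌊(a₀+mₖ₊₁)/dₖ₊₁⌋:
  k=1: m=20, d=38, a=1
  k=2: m=18, d=3, a=12
  k=3: m=18, d=38, a=1
  k=4: m=20, d=1, a=40
d=1 and a=2a₀=40 at k=4, so the next step gives (m, d) = (20, 38) again — its k=1 value — and the period has length 4.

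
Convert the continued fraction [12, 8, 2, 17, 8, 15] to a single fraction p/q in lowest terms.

438569/36192

Fold from the inside: start with 15/1.
  8 + 1/15 = 121/15
  17 + 15/121 = 2072/121
  2 + 121/2072 = 4265/2072
  8 + 2072/4265 = 36192/4265
  12 + 4265/36192 = 438569/36192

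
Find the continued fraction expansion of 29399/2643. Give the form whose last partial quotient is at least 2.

29399 = 11*2643 + 326
2643 = 8*326 + 35
326 = 9*35 + 11
35 = 3*11 + 2
11 = 5*2 + 1
2 = 2*1 + 0  (stop)
So 29399/2643 = [11; 8, 9, 3, 5, 2].

[11; 8, 9, 3, 5, 2]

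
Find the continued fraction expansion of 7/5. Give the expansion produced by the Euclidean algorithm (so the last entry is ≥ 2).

[1; 2, 2]

7 = 1·5 + 2
5 = 2·2 + 1
2 = 2·1 + 0  (stop)
So 7/5 = [1; 2, 2].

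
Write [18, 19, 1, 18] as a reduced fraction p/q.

6841/379

Fold from the inside: start with 18/1.
  1 + 1/18 = 19/18
  19 + 18/19 = 379/19
  18 + 19/379 = 6841/379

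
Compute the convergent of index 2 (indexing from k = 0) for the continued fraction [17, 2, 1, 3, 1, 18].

52/3

Using pₖ = aₖpₖ₋₁ + pₖ₋₂, qₖ = aₖqₖ₋₁ + qₖ₋₂ (with p₋₁=1, p₋₂=0, q₋₁=0, q₋₂=1):
  k=0: a=17, p=17, q=1
  k=1: a=2, p=35, q=2
  k=2: a=1, p=52, q=3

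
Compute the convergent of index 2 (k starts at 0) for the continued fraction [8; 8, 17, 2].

1113/137

Using pₖ = aₖpₖ₋₁ + pₖ₋₂, qₖ = aₖqₖ₋₁ + qₖ₋₂ (with p₋₁=1, p₋₂=0, q₋₁=0, q₋₂=1):
  k=0: a=8, p=8, q=1
  k=1: a=8, p=65, q=8
  k=2: a=17, p=1113, q=137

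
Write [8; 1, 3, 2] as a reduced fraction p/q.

79/9

Using pₖ = aₖpₖ₋₁ + pₖ₋₂ and qₖ = aₖqₖ₋₁ + qₖ₋₂:
  k=0: a=8, p=8, q=1
  k=1: a=1, p=9, q=1
  k=2: a=3, p=35, q=4
  k=3: a=2, p=79, q=9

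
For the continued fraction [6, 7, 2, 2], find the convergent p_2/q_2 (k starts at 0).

92/15

Using pₖ = aₖpₖ₋₁ + pₖ₋₂, qₖ = aₖqₖ₋₁ + qₖ₋₂ (with p₋₁=1, p₋₂=0, q₋₁=0, q₋₂=1):
  k=0: a=6, p=6, q=1
  k=1: a=7, p=43, q=7
  k=2: a=2, p=92, q=15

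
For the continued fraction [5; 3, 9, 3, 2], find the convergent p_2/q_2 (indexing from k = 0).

149/28

Using pₖ = aₖpₖ₋₁ + pₖ₋₂, qₖ = aₖqₖ₋₁ + qₖ₋₂ (with p₋₁=1, p₋₂=0, q₋₁=0, q₋₂=1):
  k=0: a=5, p=5, q=1
  k=1: a=3, p=16, q=3
  k=2: a=9, p=149, q=28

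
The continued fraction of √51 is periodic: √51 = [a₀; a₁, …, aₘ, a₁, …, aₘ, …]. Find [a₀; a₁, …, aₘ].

[7; 7, 14]

a₀ = ⌊√51⌋ = 7.
With m₀=0, d₀=1 and mₖ₊₁ = dₖaₖ − mₖ, dₖ₊₁ = (n − mₖ₊₁²)/dₖ, aₖ₊₁ = ⌊(a₀+mₖ₊₁)/dₖ₊₁⌋:
  k=1: m=7, d=2, a=7
  k=2: m=7, d=1, a=14
d=1 and a=2a₀=14 at k=2, so the next step gives (m, d) = (7, 2) again — its k=1 value — and the period has length 2.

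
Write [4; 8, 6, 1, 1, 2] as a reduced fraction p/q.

Using pₖ = aₖpₖ₋₁ + pₖ₋₂ and qₖ = aₖqₖ₋₁ + qₖ₋₂:
  k=0: a=4, p=4, q=1
  k=1: a=8, p=33, q=8
  k=2: a=6, p=202, q=49
  k=3: a=1, p=235, q=57
  k=4: a=1, p=437, q=106
  k=5: a=2, p=1109, q=269

1109/269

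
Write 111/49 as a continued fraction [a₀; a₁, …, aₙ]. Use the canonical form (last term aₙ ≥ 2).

[2; 3, 1, 3, 3]

111 = 2*49 + 13
49 = 3*13 + 10
13 = 1*10 + 3
10 = 3*3 + 1
3 = 3*1 + 0  (stop)
So 111/49 = [2; 3, 1, 3, 3].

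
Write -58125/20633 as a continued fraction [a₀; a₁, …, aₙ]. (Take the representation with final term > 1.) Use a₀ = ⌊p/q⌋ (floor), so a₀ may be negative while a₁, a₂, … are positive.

[-3; 5, 2, 7, 9, 5, 2, 2]

-58125 = -3×20633 + 3774
20633 = 5×3774 + 1763
3774 = 2×1763 + 248
1763 = 7×248 + 27
248 = 9×27 + 5
27 = 5×5 + 2
5 = 2×2 + 1
2 = 2×1 + 0  (stop)
So -58125/20633 = [-3; 5, 2, 7, 9, 5, 2, 2].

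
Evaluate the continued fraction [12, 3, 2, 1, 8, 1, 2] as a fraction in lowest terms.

Using pₖ = aₖpₖ₋₁ + pₖ₋₂ and qₖ = aₖqₖ₋₁ + qₖ₋₂:
  k=0: a=12, p=12, q=1
  k=1: a=3, p=37, q=3
  k=2: a=2, p=86, q=7
  k=3: a=1, p=123, q=10
  k=4: a=8, p=1070, q=87
  k=5: a=1, p=1193, q=97
  k=6: a=2, p=3456, q=281

3456/281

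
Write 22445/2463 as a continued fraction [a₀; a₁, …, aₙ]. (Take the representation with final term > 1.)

22445 = 9·2463 + 278
2463 = 8·278 + 239
278 = 1·239 + 39
239 = 6·39 + 5
39 = 7·5 + 4
5 = 1·4 + 1
4 = 4·1 + 0  (stop)
So 22445/2463 = [9; 8, 1, 6, 7, 1, 4].

[9; 8, 1, 6, 7, 1, 4]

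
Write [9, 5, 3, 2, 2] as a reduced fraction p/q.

827/90

Using pₖ = aₖpₖ₋₁ + pₖ₋₂ and qₖ = aₖqₖ₋₁ + qₖ₋₂:
  k=0: a=9, p=9, q=1
  k=1: a=5, p=46, q=5
  k=2: a=3, p=147, q=16
  k=3: a=2, p=340, q=37
  k=4: a=2, p=827, q=90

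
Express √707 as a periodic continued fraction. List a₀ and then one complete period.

[26; 1, 1, 2, 3, 2, 1, 1, 52]

a₀ = ⌊√707⌋ = 26.
With m₀=0, d₀=1 and mₖ₊₁ = dₖaₖ − mₖ, dₖ₊₁ = (n − mₖ₊₁²)/dₖ, aₖ₊₁ = ⌊(a₀+mₖ₊₁)/dₖ₊₁⌋:
  k=1: m=26, d=31, a=1
  k=2: m=5, d=22, a=1
  k=3: m=17, d=19, a=2
  k=4: m=21, d=14, a=3
  k=5: m=21, d=19, a=2
  k=6: m=17, d=22, a=1
  k=7: m=5, d=31, a=1
  k=8: m=26, d=1, a=52
d=1 and a=2a₀=52 at k=8, so the next step gives (m, d) = (26, 31) again — its k=1 value — and the period has length 8.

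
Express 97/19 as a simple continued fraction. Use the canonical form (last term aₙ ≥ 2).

[5; 9, 2]

97 = 5*19 + 2
19 = 9*2 + 1
2 = 2*1 + 0  (stop)
So 97/19 = [5; 9, 2].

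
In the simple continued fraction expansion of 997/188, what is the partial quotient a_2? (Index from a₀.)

997 = 5·188 + 57   →  a_0 = 5
188 = 3·57 + 17   →  a_1 = 3
57 = 3·17 + 6   →  a_2 = 3

3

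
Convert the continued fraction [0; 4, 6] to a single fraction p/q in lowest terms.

Fold from the inside: start with 6/1.
  4 + 1/6 = 25/6
  0 + 6/25 = 6/25

6/25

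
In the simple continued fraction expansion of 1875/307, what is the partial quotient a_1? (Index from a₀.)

1875 = 6·307 + 33   →  a_0 = 6
307 = 9·33 + 10   →  a_1 = 9

9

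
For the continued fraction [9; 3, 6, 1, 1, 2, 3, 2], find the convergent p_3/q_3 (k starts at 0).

205/22

Using pₖ = aₖpₖ₋₁ + pₖ₋₂, qₖ = aₖqₖ₋₁ + qₖ₋₂ (with p₋₁=1, p₋₂=0, q₋₁=0, q₋₂=1):
  k=0: a=9, p=9, q=1
  k=1: a=3, p=28, q=3
  k=2: a=6, p=177, q=19
  k=3: a=1, p=205, q=22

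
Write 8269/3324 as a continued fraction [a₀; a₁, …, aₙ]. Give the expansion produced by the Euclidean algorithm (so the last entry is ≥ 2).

8269 = 2*3324 + 1621
3324 = 2*1621 + 82
1621 = 19*82 + 63
82 = 1*63 + 19
63 = 3*19 + 6
19 = 3*6 + 1
6 = 6*1 + 0  (stop)
So 8269/3324 = [2; 2, 19, 1, 3, 3, 6].

[2; 2, 19, 1, 3, 3, 6]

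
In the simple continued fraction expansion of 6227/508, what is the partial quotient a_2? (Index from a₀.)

1

6227 = 12·508 + 131   →  a_0 = 12
508 = 3·131 + 115   →  a_1 = 3
131 = 1·115 + 16   →  a_2 = 1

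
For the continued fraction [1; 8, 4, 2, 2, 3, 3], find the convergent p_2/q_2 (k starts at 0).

37/33

Using pₖ = aₖpₖ₋₁ + pₖ₋₂, qₖ = aₖqₖ₋₁ + qₖ₋₂ (with p₋₁=1, p₋₂=0, q₋₁=0, q₋₂=1):
  k=0: a=1, p=1, q=1
  k=1: a=8, p=9, q=8
  k=2: a=4, p=37, q=33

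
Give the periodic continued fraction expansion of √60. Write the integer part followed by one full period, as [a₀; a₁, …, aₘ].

a₀ = ⌊√60⌋ = 7.

[7; 1, 2, 1, 14]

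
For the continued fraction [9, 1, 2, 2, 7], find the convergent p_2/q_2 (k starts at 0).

29/3

Using pₖ = aₖpₖ₋₁ + pₖ₋₂, qₖ = aₖqₖ₋₁ + qₖ₋₂ (with p₋₁=1, p₋₂=0, q₋₁=0, q₋₂=1):
  k=0: a=9, p=9, q=1
  k=1: a=1, p=10, q=1
  k=2: a=2, p=29, q=3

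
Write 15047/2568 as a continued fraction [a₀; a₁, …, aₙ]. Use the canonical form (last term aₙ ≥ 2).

15047 = 5×2568 + 2207
2568 = 1×2207 + 361
2207 = 6×361 + 41
361 = 8×41 + 33
41 = 1×33 + 8
33 = 4×8 + 1
8 = 8×1 + 0  (stop)
So 15047/2568 = [5; 1, 6, 8, 1, 4, 8].

[5; 1, 6, 8, 1, 4, 8]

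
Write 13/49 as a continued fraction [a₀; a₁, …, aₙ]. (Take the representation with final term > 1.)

[0; 3, 1, 3, 3]

13 = 0·49 + 13
49 = 3·13 + 10
13 = 1·10 + 3
10 = 3·3 + 1
3 = 3·1 + 0  (stop)
So 13/49 = [0; 3, 1, 3, 3].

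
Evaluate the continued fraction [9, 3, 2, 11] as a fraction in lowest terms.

Fold from the inside: start with 11/1.
  2 + 1/11 = 23/11
  3 + 11/23 = 80/23
  9 + 23/80 = 743/80

743/80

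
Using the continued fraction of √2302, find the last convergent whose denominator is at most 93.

2303/48

√2302 = [47; 1, 46, 1, 94, …] (period length 4).
Convergents:
  p_0/q_0 = 47/1
  p_1/q_1 = 48/1
  p_2/q_2 = 2255/47
  p_3/q_3 = 2303/48
  p_4/q_4 = 218737/4559
q_3 = 48 ≤ 93 < 4559 = q_4, so the answer is 2303/48.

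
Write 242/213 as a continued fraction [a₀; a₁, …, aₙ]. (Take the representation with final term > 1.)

242 = 1×213 + 29
213 = 7×29 + 10
29 = 2×10 + 9
10 = 1×9 + 1
9 = 9×1 + 0  (stop)
So 242/213 = [1; 7, 2, 1, 9].

[1; 7, 2, 1, 9]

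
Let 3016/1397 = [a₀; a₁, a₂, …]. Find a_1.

3016 = 2·1397 + 222   →  a_0 = 2
1397 = 6·222 + 65   →  a_1 = 6

6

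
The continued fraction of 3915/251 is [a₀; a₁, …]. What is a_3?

3915 = 15·251 + 150   →  a_0 = 15
251 = 1·150 + 101   →  a_1 = 1
150 = 1·101 + 49   →  a_2 = 1
101 = 2·49 + 3   →  a_3 = 2

2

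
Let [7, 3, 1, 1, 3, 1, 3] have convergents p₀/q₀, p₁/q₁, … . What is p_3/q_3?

Using pₖ = aₖpₖ₋₁ + pₖ₋₂, qₖ = aₖqₖ₋₁ + qₖ₋₂ (with p₋₁=1, p₋₂=0, q₋₁=0, q₋₂=1):
  k=0: a=7, p=7, q=1
  k=1: a=3, p=22, q=3
  k=2: a=1, p=29, q=4
  k=3: a=1, p=51, q=7

51/7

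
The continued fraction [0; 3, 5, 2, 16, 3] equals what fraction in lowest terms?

554/1763

Using pₖ = aₖpₖ₋₁ + pₖ₋₂ and qₖ = aₖqₖ₋₁ + qₖ₋₂:
  k=0: a=0, p=0, q=1
  k=1: a=3, p=1, q=3
  k=2: a=5, p=5, q=16
  k=3: a=2, p=11, q=35
  k=4: a=16, p=181, q=576
  k=5: a=3, p=554, q=1763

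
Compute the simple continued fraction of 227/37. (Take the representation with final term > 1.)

[6; 7, 2, 2]

227 = 6·37 + 5
37 = 7·5 + 2
5 = 2·2 + 1
2 = 2·1 + 0  (stop)
So 227/37 = [6; 7, 2, 2].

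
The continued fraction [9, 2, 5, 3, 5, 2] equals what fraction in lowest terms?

3849/407

Fold from the inside: start with 2/1.
  5 + 1/2 = 11/2
  3 + 2/11 = 35/11
  5 + 11/35 = 186/35
  2 + 35/186 = 407/186
  9 + 186/407 = 3849/407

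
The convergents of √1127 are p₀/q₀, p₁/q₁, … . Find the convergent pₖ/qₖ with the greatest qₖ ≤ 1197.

31523/939

√1127 = [33; 1, 1, 3, 33, 3, 1, 1, 66, …] (period length 8).
Convergents:
  p_0/q_0 = 33/1
  p_1/q_1 = 34/1
  p_2/q_2 = 67/2
  p_3/q_3 = 235/7
  p_4/q_4 = 7822/233
  p_5/q_5 = 23701/706
  p_6/q_6 = 31523/939
  p_7/q_7 = 55224/1645
q_6 = 939 ≤ 1197 < 1645 = q_7, so the answer is 31523/939.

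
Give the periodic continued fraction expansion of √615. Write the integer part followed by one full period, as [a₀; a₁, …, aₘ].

a₀ = ⌊√615⌋ = 24.
With m₀=0, d₀=1 and mₖ₊₁ = dₖaₖ − mₖ, dₖ₊₁ = (n − mₖ₊₁²)/dₖ, aₖ₊₁ = ⌊(a₀+mₖ₊₁)/dₖ₊₁⌋:
  k=1: m=24, d=39, a=1
  k=2: m=15, d=10, a=3
  k=3: m=15, d=39, a=1
  k=4: m=24, d=1, a=48
d=1 and a=2a₀=48 at k=4, so the next step gives (m, d) = (24, 39) again — its k=1 value — and the period has length 4.

[24; 1, 3, 1, 48]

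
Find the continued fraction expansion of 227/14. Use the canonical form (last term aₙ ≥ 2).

227 = 16*14 + 3
14 = 4*3 + 2
3 = 1*2 + 1
2 = 2*1 + 0  (stop)
So 227/14 = [16; 4, 1, 2].

[16; 4, 1, 2]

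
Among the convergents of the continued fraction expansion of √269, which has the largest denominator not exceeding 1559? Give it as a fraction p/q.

√269 = [16; 2, 2, 32, …] (period length 3).
Convergents:
  p_0/q_0 = 16/1
  p_1/q_1 = 33/2
  p_2/q_2 = 82/5
  p_3/q_3 = 2657/162
  p_4/q_4 = 5396/329
  p_5/q_5 = 13449/820
  p_6/q_6 = 435764/26569
q_5 = 820 ≤ 1559 < 26569 = q_6, so the answer is 13449/820.

13449/820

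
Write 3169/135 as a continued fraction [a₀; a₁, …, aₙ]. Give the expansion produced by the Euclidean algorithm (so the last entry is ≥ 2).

3169 = 23·135 + 64
135 = 2·64 + 7
64 = 9·7 + 1
7 = 7·1 + 0  (stop)
So 3169/135 = [23; 2, 9, 7].

[23; 2, 9, 7]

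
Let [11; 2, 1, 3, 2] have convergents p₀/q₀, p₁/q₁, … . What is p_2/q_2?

Using pₖ = aₖpₖ₋₁ + pₖ₋₂, qₖ = aₖqₖ₋₁ + qₖ₋₂ (with p₋₁=1, p₋₂=0, q₋₁=0, q₋₂=1):
  k=0: a=11, p=11, q=1
  k=1: a=2, p=23, q=2
  k=2: a=1, p=34, q=3

34/3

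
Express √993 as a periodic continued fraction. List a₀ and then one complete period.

[31; 1, 1, 20, 1, 1, 62]

a₀ = ⌊√993⌋ = 31.
With m₀=0, d₀=1 and mₖ₊₁ = dₖaₖ − mₖ, dₖ₊₁ = (n − mₖ₊₁²)/dₖ, aₖ₊₁ = ⌊(a₀+mₖ₊₁)/dₖ₊₁⌋:
  k=1: m=31, d=32, a=1
  k=2: m=1, d=31, a=1
  k=3: m=30, d=3, a=20
  k=4: m=30, d=31, a=1
  k=5: m=1, d=32, a=1
  k=6: m=31, d=1, a=62
d=1 and a=2a₀=62 at k=6, so the next step gives (m, d) = (31, 32) again — its k=1 value — and the period has length 6.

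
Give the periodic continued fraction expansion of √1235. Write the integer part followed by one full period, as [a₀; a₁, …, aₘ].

a₀ = ⌊√1235⌋ = 35.
With m₀=0, d₀=1 and mₖ₊₁ = dₖaₖ − mₖ, dₖ₊₁ = (n − mₖ₊₁²)/dₖ, aₖ₊₁ = ⌊(a₀+mₖ₊₁)/dₖ₊₁⌋:
  k=1: m=35, d=10, a=7
  k=2: m=35, d=1, a=70
d=1 and a=2a₀=70 at k=2, so the next step gives (m, d) = (35, 10) again — its k=1 value — and the period has length 2.

[35; 7, 70]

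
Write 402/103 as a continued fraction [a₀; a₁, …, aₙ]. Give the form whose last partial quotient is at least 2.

[3; 1, 9, 3, 3]

402 = 3·103 + 93
103 = 1·93 + 10
93 = 9·10 + 3
10 = 3·3 + 1
3 = 3·1 + 0  (stop)
So 402/103 = [3; 1, 9, 3, 3].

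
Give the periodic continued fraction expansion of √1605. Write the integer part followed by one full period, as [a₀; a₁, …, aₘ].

a₀ = ⌊√1605⌋ = 40.
With m₀=0, d₀=1 and mₖ₊₁ = dₖaₖ − mₖ, dₖ₊₁ = (n − mₖ₊₁²)/dₖ, aₖ₊₁ = ⌊(a₀+mₖ₊₁)/dₖ₊₁⌋:
  k=1: m=40, d=5, a=16
  k=2: m=40, d=1, a=80
d=1 and a=2a₀=80 at k=2, so the next step gives (m, d) = (40, 5) again — its k=1 value — and the period has length 2.

[40; 16, 80]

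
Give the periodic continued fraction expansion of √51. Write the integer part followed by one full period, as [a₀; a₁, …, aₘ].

[7; 7, 14]

a₀ = ⌊√51⌋ = 7.
With m₀=0, d₀=1 and mₖ₊₁ = dₖaₖ − mₖ, dₖ₊₁ = (n − mₖ₊₁²)/dₖ, aₖ₊₁ = ⌊(a₀+mₖ₊₁)/dₖ₊₁⌋:
  k=1: m=7, d=2, a=7
  k=2: m=7, d=1, a=14
d=1 and a=2a₀=14 at k=2, so the next step gives (m, d) = (7, 2) again — its k=1 value — and the period has length 2.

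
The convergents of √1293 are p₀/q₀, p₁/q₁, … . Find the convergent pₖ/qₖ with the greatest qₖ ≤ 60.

863/24

√1293 = [35; 1, 22, 1, 70, …] (period length 4).
Convergents:
  p_0/q_0 = 35/1
  p_1/q_1 = 36/1
  p_2/q_2 = 827/23
  p_3/q_3 = 863/24
  p_4/q_4 = 61237/1703
q_3 = 24 ≤ 60 < 1703 = q_4, so the answer is 863/24.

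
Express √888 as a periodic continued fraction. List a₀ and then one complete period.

a₀ = ⌊√888⌋ = 29.
With m₀=0, d₀=1 and mₖ₊₁ = dₖaₖ − mₖ, dₖ₊₁ = (n − mₖ₊₁²)/dₖ, aₖ₊₁ = ⌊(a₀+mₖ₊₁)/dₖ₊₁⌋:
  k=1: m=29, d=47, a=1
  k=2: m=18, d=12, a=3
  k=3: m=18, d=47, a=1
  k=4: m=29, d=1, a=58
d=1 and a=2a₀=58 at k=4, so the next step gives (m, d) = (29, 47) again — its k=1 value — and the period has length 4.

[29; 1, 3, 1, 58]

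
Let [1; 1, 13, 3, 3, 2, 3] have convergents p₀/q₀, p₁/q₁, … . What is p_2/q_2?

Using pₖ = aₖpₖ₋₁ + pₖ₋₂, qₖ = aₖqₖ₋₁ + qₖ₋₂ (with p₋₁=1, p₋₂=0, q₋₁=0, q₋₂=1):
  k=0: a=1, p=1, q=1
  k=1: a=1, p=2, q=1
  k=2: a=13, p=27, q=14

27/14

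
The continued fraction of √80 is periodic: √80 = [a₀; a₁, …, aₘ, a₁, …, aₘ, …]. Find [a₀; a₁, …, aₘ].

[8; 1, 16]

a₀ = ⌊√80⌋ = 8.
With m₀=0, d₀=1 and mₖ₊₁ = dₖaₖ − mₖ, dₖ₊₁ = (n − mₖ₊₁²)/dₖ, aₖ₊₁ = ⌊(a₀+mₖ₊₁)/dₖ₊₁⌋:
  k=1: m=8, d=16, a=1
  k=2: m=8, d=1, a=16
d=1 and a=2a₀=16 at k=2, so the next step gives (m, d) = (8, 16) again — its k=1 value — and the period has length 2.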